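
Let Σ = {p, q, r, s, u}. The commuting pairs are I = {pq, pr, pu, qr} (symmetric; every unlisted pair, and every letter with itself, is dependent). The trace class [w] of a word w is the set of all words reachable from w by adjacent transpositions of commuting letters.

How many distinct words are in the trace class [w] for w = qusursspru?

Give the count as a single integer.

0(q) covers ∅
1(u) covers 0:q
2(s) covers 1:u
3(u) covers 2:s
4(r) covers 3:u
5(s) covers 4:r
6(s) covers 5:s
7(p) covers 6:s
8(r) covers 6:s
9(u) covers 8:r
floor of heap: 0:q
completions by unplaced set U, small U first (add the entries for U minus each lowest piece of U):
  |U|=1: {7}:1  {9}:1
  |U|=2: {7,9}:2  {8,9}:1
  |U|=3: {7,8,9}:3
  |U|=4: {6,7,8,9}:3
  |U|=5: {5,6,7,8,9}:3
  |U|=6: {4,5,6,7,8,9}:3
  |U|=7: {3,4,5,6,7,8,9}:3
  |U|=8: {2,3,4,5,6,7,8,9}:3
  start at 0(q): 3

3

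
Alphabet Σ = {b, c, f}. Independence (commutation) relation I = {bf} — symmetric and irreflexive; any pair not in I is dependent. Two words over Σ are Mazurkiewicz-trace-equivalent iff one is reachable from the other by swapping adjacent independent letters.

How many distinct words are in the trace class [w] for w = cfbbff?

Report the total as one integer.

piece 0:c — minimal
piece 1:f rests on {0:c}
piece 2:b rests on {0:c}
piece 3:b rests on {2:b}
piece 4:f rests on {1:f}
piece 5:f rests on {4:f}
minimal pieces: {0:c}
ways to finish when only these pieces remain (= sum over removing one remaining piece with nothing left below it):
  1 left: {3}→1  {5}→1
  2 left: {2,3}→1  {3,5}→2  {4,5}→1
  3 left: {1,4,5}→1  {2,3,5}→3  {3,4,5}→3
  4 left: {1,3,4,5}→4  {2,3,4,5}→6
  placing 0:c first → 10 extensions

10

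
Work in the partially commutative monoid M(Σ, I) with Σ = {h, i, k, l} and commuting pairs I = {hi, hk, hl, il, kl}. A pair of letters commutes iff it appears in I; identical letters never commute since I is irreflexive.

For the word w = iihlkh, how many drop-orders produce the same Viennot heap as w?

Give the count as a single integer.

piece 0:i — minimal
piece 1:i rests on {0:i}
piece 2:h — minimal
piece 3:l — minimal
piece 4:k rests on {1:i}
piece 5:h rests on {2:h}
minimal pieces: {0:i, 2:h, 3:l}
ways to finish when only these pieces remain (= sum over removing one remaining piece with nothing left below it):
  1 left: {3}→1  {4}→1  {5}→1
  2 left: {1,4}→1  {2,5}→1  {3,4}→2  {3,5}→2  {4,5}→2
  3 left: {0,1,4}→1  {1,3,4}→3  {1,4,5}→3  {2,3,5}→3  {2,4,5}→3  {3,4,5}→6
  4 left: {0,1,3,4}→4  {0,1,4,5}→4  {1,2,4,5}→6  {1,3,4,5}→12  {2,3,4,5}→12
  placing 0:i first → 30 extensions
  placing 2:h first → 20 extensions
  placing 3:l first → 10 extensions
total linear extensions = 60

60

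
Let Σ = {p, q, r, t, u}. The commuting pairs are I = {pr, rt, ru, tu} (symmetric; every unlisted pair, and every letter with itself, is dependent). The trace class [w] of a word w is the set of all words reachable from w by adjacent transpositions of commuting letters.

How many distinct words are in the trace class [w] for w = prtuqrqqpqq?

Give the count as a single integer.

drop 0:p onto floor
drop 1:r onto floor
drop 2:t onto {0:p}
drop 3:u onto {0:p}
drop 4:q onto {1:r, 2:t, 3:u}
drop 5:r onto {4:q}
drop 6:q onto {5:r}
drop 7:q onto {6:q}
drop 8:p onto {7:q}
drop 9:q onto {8:p}
drop 10:q onto {9:q}
ground layer = {0:p, 1:r}
drop-orders for the pieces not yet dropped (sum over which currently-grounded one goes next):
  1 to go: {10} 1
  2 to go: {9,10} 1
  3 to go: {8,9,10} 1
  4 to go: {7,8,9,10} 1
  5 to go: {6,7,8,9,10} 1
  6 to go: {5,6,7,8,9,10} 1
  7 to go: {4,5,6,7,8,9,10} 1
  8 to go: {1,4,5,6,7,8,9,10} 1  {2,4,5,6,7,8,9,10} 1  {3,4,5,6,7,8,9,10} 1
  9 to go: {1,2,4,5,6,7,8,9,10} 2  {1,3,4,5,6,7,8,9,10} 2  {2,3,4,5,6,7,8,9,10} 2
  if 0:p drops first: 6 orders
  if 1:r drops first: 2 orders
heap linearizations: 8

8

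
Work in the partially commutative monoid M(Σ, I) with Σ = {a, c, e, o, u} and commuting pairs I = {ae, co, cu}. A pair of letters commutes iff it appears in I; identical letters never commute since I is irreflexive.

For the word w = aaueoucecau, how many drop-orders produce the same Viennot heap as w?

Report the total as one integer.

#0=a has no predecessor
#1=a depends on [0:a]
#2=u depends on [1:a]
#3=e depends on [2:u]
#4=o depends on [3:e]
#5=u depends on [4:o]
#6=c depends on [3:e]
#7=e depends on [5:u, 6:c]
#8=c depends on [7:e]
#9=a depends on [8:c]
#10=u depends on [9:a]
sources: [0:a]
N(rest) = Σ N(rest − s) over sources s of rest; N(one piece) = 1:
  size 1 → [10]=1
  size 2 → [9,10]=1
  size 3 → [8,9,10]=1
  size 4 → [7,8,9,10]=1
  size 5 → [5,7,8,9,10]=1  [6,7,8,9,10]=1
  size 6 → [4,5,7,8,9,10]=1  [5,6,7,8,9,10]=2
  size 7 → [4,5,6,7,8,9,10]=3
  size 8 → [3,4,5,6,7,8,9,10]=3
  size 9 → [2,3,4,5,6,7,8,9,10]=3
  first=0(a) contributes 3

3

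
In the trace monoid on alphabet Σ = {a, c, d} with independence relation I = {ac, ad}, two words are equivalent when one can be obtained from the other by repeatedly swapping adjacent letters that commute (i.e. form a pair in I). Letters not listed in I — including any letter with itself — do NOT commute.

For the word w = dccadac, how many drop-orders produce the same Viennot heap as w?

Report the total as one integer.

piece 0:d — minimal
piece 1:c rests on {0:d}
piece 2:c rests on {1:c}
piece 3:a — minimal
piece 4:d rests on {2:c}
piece 5:a rests on {3:a}
piece 6:c rests on {4:d}
minimal pieces: {0:d, 3:a}
ways to finish when only these pieces remain (= sum over removing one remaining piece with nothing left below it):
  1 left: {5}→1  {6}→1
  2 left: {3,5}→1  {4,6}→1  {5,6}→2
  3 left: {2,4,6}→1  {3,5,6}→3  {4,5,6}→3
  4 left: {1,2,4,6}→1  {2,4,5,6}→4  {3,4,5,6}→6
  5 left: {0,1,2,4,6}→1  {1,2,4,5,6}→5  {2,3,4,5,6}→10
  placing 0:d first → 15 extensions
  placing 3:a first → 6 extensions
total linear extensions = 21

21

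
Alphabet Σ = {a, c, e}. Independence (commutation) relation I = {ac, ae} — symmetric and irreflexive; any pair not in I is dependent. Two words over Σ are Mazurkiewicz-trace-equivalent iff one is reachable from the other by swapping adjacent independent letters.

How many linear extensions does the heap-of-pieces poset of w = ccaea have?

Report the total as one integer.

drop 0:c onto floor
drop 1:c onto {0:c}
drop 2:a onto floor
drop 3:e onto {1:c}
drop 4:a onto {2:a}
ground layer = {0:c, 2:a}
drop-orders for the pieces not yet dropped (sum over which currently-grounded one goes next):
  1 to go: {3} 1  {4} 1
  2 to go: {1,3} 1  {2,4} 1  {3,4} 2
  3 to go: {0,1,3} 1  {1,3,4} 3  {2,3,4} 3
  if 0:c drops first: 6 orders
  if 2:a drops first: 4 orders
heap linearizations: 10

10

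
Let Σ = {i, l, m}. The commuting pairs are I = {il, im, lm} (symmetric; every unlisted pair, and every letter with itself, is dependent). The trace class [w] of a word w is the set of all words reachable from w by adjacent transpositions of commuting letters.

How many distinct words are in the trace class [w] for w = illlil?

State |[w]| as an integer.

drop 0:i onto floor
drop 1:l onto floor
drop 2:l onto {1:l}
drop 3:l onto {2:l}
drop 4:i onto {0:i}
drop 5:l onto {3:l}
ground layer = {0:i, 1:l}
drop-orders for the pieces not yet dropped (sum over which currently-grounded one goes next):
  1 to go: {4} 1  {5} 1
  2 to go: {0,4} 1  {3,5} 1  {4,5} 2
  3 to go: {0,4,5} 3  {2,3,5} 1  {3,4,5} 3
  4 to go: {0,3,4,5} 6  {1,2,3,5} 1  {2,3,4,5} 4
  if 0:i drops first: 5 orders
  if 1:l drops first: 10 orders
heap linearizations: 15

15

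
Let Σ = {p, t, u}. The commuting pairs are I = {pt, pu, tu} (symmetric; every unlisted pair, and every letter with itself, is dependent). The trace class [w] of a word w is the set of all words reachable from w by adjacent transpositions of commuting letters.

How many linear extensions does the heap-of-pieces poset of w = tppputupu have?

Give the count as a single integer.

0(t) covers ∅
1(p) covers ∅
2(p) covers 1:p
3(p) covers 2:p
4(u) covers ∅
5(t) covers 0:t
6(u) covers 4:u
7(p) covers 3:p
8(u) covers 6:u
floor of heap: 0:t, 1:p, 4:u
completions by unplaced set U, small U first (add the entries for U minus each lowest piece of U):
  |U|=1: {5}:1  {7}:1  {8}:1
  |U|=2: {0,5}:1  {3,7}:1  {5,7}:2  {5,8}:2  {6,8}:1  {7,8}:2
  |U|=3: {0,5,7}:3  {0,5,8}:3  {2,3,7}:1  {3,5,7}:3  {3,7,8}:3  {4,6,8}:1  {5,6,8}:3  {5,7,8}:6  {6,7,8}:3
  |U|=4: {0,3,5,7}:6  {0,5,6,8}:6  {0,5,7,8}:12  {1,2,3,7}:1  {2,3,5,7}:4  {2,3,7,8}:4  {3,5,7,8}:12  {3,6,7,8}:6  {4,5,6,8}:4  {4,6,7,8}:4  {5,6,7,8}:12
  |U|=5: {0,2,3,5,7}:10  {0,3,5,7,8}:30  {0,4,5,6,8}:10  {0,5,6,7,8}:30  {1,2,3,5,7}:5  {1,2,3,7,8}:5  {2,3,5,7,8}:20  {2,3,6,7,8}:10  {3,4,6,7,8}:10  {3,5,6,7,8}:30  {4,5,6,7,8}:20
  |U|=6: {0,1,2,3,5,7}:15  {0,2,3,5,7,8}:60  {0,3,5,6,7,8}:90  {0,4,5,6,7,8}:60  {1,2,3,5,7,8}:30  {1,2,3,6,7,8}:15  {2,3,4,6,7,8}:20  {2,3,5,6,7,8}:60  {3,4,5,6,7,8}:60
  |U|=7: {0,1,2,3,5,7,8}:105  {0,2,3,5,6,7,8}:210  {0,3,4,5,6,7,8}:210  {1,2,3,4,6,7,8}:35  {1,2,3,5,6,7,8}:105  {2,3,4,5,6,7,8}:140
  start at 0(t): 280
  start at 1(p): 560
  start at 4(u): 420
sum over floor = 1260

1260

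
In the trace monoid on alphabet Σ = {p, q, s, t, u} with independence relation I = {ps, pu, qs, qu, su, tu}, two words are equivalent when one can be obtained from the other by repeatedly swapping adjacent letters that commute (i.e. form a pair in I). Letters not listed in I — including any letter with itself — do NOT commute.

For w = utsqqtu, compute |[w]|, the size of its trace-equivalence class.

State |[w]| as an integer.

piece 0:u — minimal
piece 1:t — minimal
piece 2:s rests on {1:t}
piece 3:q rests on {1:t}
piece 4:q rests on {3:q}
piece 5:t rests on {2:s, 4:q}
piece 6:u rests on {0:u}
minimal pieces: {0:u, 1:t}
ways to finish when only these pieces remain (= sum over removing one remaining piece with nothing left below it):
  1 left: {5}→1  {6}→1
  2 left: {0,6}→1  {2,5}→1  {4,5}→1  {5,6}→2
  3 left: {0,5,6}→3  {2,4,5}→2  {2,5,6}→3  {3,4,5}→1  {4,5,6}→3
  4 left: {0,2,5,6}→6  {0,4,5,6}→6  {2,3,4,5}→3  {2,4,5,6}→8  {3,4,5,6}→4
  5 left: {0,2,4,5,6}→20  {0,3,4,5,6}→10  {1,2,3,4,5}→3  {2,3,4,5,6}→15
  placing 0:u first → 18 extensions
  placing 1:t first → 45 extensions
total linear extensions = 63

63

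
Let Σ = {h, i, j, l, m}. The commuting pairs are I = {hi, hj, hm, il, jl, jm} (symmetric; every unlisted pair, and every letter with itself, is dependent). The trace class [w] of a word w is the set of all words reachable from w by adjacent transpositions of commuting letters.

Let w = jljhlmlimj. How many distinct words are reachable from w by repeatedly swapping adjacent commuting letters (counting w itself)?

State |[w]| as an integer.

piece 0:j — minimal
piece 1:l — minimal
piece 2:j rests on {0:j}
piece 3:h rests on {1:l}
piece 4:l rests on {3:h}
piece 5:m rests on {4:l}
piece 6:l rests on {5:m}
piece 7:i rests on {2:j, 5:m}
piece 8:m rests on {6:l, 7:i}
piece 9:j rests on {7:i}
minimal pieces: {0:j, 1:l}
ways to finish when only these pieces remain (= sum over removing one remaining piece with nothing left below it):
  1 left: {8}→1  {9}→1
  2 left: {6,8}→1  {8,9}→2
  3 left: {6,8,9}→3  {7,8,9}→2
  4 left: {2,7,8,9}→2  {6,7,8,9}→5
  5 left: {0,2,7,8,9}→2  {2,6,7,8,9}→7  {5,6,7,8,9}→5
  6 left: {0,2,6,7,8,9}→9  {2,5,6,7,8,9}→12  {4,5,6,7,8,9}→5
  7 left: {0,2,5,6,7,8,9}→21  {2,4,5,6,7,8,9}→17  {3,4,5,6,7,8,9}→5
  8 left: {0,2,4,5,6,7,8,9}→38  {1,3,4,5,6,7,8,9}→5  {2,3,4,5,6,7,8,9}→22
  placing 0:j first → 27 extensions
  placing 1:l first → 60 extensions
total linear extensions = 87

87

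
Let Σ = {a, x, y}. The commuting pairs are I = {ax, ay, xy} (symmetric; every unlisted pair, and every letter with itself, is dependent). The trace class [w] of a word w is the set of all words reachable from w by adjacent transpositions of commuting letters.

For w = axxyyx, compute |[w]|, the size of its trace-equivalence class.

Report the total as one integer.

drop 0:a onto floor
drop 1:x onto floor
drop 2:x onto {1:x}
drop 3:y onto floor
drop 4:y onto {3:y}
drop 5:x onto {2:x}
ground layer = {0:a, 1:x, 3:y}
drop-orders for the pieces not yet dropped (sum over which currently-grounded one goes next):
  1 to go: {0} 1  {4} 1  {5} 1
  2 to go: {0,4} 2  {0,5} 2  {2,5} 1  {3,4} 1  {4,5} 2
  3 to go: {0,2,5} 3  {0,3,4} 3  {0,4,5} 6  {1,2,5} 1  {2,4,5} 3  {3,4,5} 3
  4 to go: {0,1,2,5} 4  {0,2,4,5} 12  {0,3,4,5} 12  {1,2,4,5} 4  {2,3,4,5} 6
  if 0:a drops first: 10 orders
  if 1:x drops first: 30 orders
  if 3:y drops first: 20 orders
heap linearizations: 60

60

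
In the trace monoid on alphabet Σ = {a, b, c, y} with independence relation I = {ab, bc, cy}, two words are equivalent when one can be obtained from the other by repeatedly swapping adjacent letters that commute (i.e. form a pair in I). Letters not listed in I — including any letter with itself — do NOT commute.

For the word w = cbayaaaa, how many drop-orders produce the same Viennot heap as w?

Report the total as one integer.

3

piece 0:c — minimal
piece 1:b — minimal
piece 2:a rests on {0:c}
piece 3:y rests on {1:b, 2:a}
piece 4:a rests on {3:y}
piece 5:a rests on {4:a}
piece 6:a rests on {5:a}
piece 7:a rests on {6:a}
minimal pieces: {0:c, 1:b}
ways to finish when only these pieces remain (= sum over removing one remaining piece with nothing left below it):
  1 left: {7}→1
  2 left: {6,7}→1
  3 left: {5,6,7}→1
  4 left: {4,5,6,7}→1
  5 left: {3,4,5,6,7}→1
  6 left: {1,3,4,5,6,7}→1  {2,3,4,5,6,7}→1
  placing 0:c first → 2 extensions
  placing 1:b first → 1 extensions
total linear extensions = 3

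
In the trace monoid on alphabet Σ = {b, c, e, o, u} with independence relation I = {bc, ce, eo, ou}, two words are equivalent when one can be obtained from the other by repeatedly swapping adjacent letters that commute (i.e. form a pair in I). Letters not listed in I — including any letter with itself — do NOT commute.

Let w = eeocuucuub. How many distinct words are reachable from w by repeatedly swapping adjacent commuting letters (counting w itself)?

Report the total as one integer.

piece 0:e — minimal
piece 1:e rests on {0:e}
piece 2:o — minimal
piece 3:c rests on {2:o}
piece 4:u rests on {1:e, 3:c}
piece 5:u rests on {4:u}
piece 6:c rests on {5:u}
piece 7:u rests on {6:c}
piece 8:u rests on {7:u}
piece 9:b rests on {8:u}
minimal pieces: {0:e, 2:o}
ways to finish when only these pieces remain (= sum over removing one remaining piece with nothing left below it):
  1 left: {9}→1
  2 left: {8,9}→1
  3 left: {7,8,9}→1
  4 left: {6,7,8,9}→1
  5 left: {5,6,7,8,9}→1
  6 left: {4,5,6,7,8,9}→1
  7 left: {1,4,5,6,7,8,9}→1  {3,4,5,6,7,8,9}→1
  8 left: {0,1,4,5,6,7,8,9}→1  {1,3,4,5,6,7,8,9}→2  {2,3,4,5,6,7,8,9}→1
  placing 0:e first → 3 extensions
  placing 2:o first → 3 extensions
total linear extensions = 6

6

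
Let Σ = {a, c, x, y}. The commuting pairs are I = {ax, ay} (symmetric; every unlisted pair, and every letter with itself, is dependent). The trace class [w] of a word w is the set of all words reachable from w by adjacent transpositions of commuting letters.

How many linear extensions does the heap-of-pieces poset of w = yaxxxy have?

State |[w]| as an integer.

6

piece 0:y — minimal
piece 1:a — minimal
piece 2:x rests on {0:y}
piece 3:x rests on {2:x}
piece 4:x rests on {3:x}
piece 5:y rests on {4:x}
minimal pieces: {0:y, 1:a}
ways to finish when only these pieces remain (= sum over removing one remaining piece with nothing left below it):
  1 left: {1}→1  {5}→1
  2 left: {1,5}→2  {4,5}→1
  3 left: {1,4,5}→3  {3,4,5}→1
  4 left: {1,3,4,5}→4  {2,3,4,5}→1
  placing 0:y first → 5 extensions
  placing 1:a first → 1 extensions
total linear extensions = 6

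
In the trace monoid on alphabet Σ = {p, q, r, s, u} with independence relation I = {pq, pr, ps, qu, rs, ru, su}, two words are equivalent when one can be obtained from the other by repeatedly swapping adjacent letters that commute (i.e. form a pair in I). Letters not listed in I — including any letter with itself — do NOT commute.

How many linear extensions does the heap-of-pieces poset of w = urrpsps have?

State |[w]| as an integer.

drop 0:u onto floor
drop 1:r onto floor
drop 2:r onto {1:r}
drop 3:p onto {0:u}
drop 4:s onto floor
drop 5:p onto {3:p}
drop 6:s onto {4:s}
ground layer = {0:u, 1:r, 4:s}
drop-orders for the pieces not yet dropped (sum over which currently-grounded one goes next):
  1 to go: {2} 1  {5} 1  {6} 1
  2 to go: {1,2} 1  {2,5} 2  {2,6} 2  {3,5} 1  {4,6} 1  {5,6} 2
  3 to go: {0,3,5} 1  {1,2,5} 3  {1,2,6} 3  {2,3,5} 3  {2,4,6} 3  {2,5,6} 6  {3,5,6} 3  {4,5,6} 3
  4 to go: {0,2,3,5} 4  {0,3,5,6} 4  {1,2,3,5} 6  {1,2,4,6} 6  {1,2,5,6} 12  {2,3,5,6} 12  {2,4,5,6} 12  {3,4,5,6} 6
  5 to go: {0,1,2,3,5} 10  {0,2,3,5,6} 20  {0,3,4,5,6} 10  {1,2,3,5,6} 30  {1,2,4,5,6} 30  {2,3,4,5,6} 30
  if 0:u drops first: 90 orders
  if 1:r drops first: 60 orders
  if 4:s drops first: 60 orders
heap linearizations: 210

210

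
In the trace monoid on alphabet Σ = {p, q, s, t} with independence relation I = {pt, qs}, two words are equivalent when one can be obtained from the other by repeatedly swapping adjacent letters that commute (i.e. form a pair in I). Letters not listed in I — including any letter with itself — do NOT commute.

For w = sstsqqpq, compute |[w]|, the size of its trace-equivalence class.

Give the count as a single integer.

piece 0:s — minimal
piece 1:s rests on {0:s}
piece 2:t rests on {1:s}
piece 3:s rests on {2:t}
piece 4:q rests on {2:t}
piece 5:q rests on {4:q}
piece 6:p rests on {3:s, 5:q}
piece 7:q rests on {6:p}
minimal pieces: {0:s}
ways to finish when only these pieces remain (= sum over removing one remaining piece with nothing left below it):
  1 left: {7}→1
  2 left: {6,7}→1
  3 left: {3,6,7}→1  {5,6,7}→1
  4 left: {3,5,6,7}→2  {4,5,6,7}→1
  5 left: {3,4,5,6,7}→3
  6 left: {2,3,4,5,6,7}→3
  placing 0:s first → 3 extensions

3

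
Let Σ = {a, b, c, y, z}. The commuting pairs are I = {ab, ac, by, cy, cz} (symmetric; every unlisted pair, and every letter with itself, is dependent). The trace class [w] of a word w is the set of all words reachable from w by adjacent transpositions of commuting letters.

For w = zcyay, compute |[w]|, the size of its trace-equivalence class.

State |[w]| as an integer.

5

piece 0:z — minimal
piece 1:c — minimal
piece 2:y rests on {0:z}
piece 3:a rests on {2:y}
piece 4:y rests on {3:a}
minimal pieces: {0:z, 1:c}
ways to finish when only these pieces remain (= sum over removing one remaining piece with nothing left below it):
  1 left: {1}→1  {4}→1
  2 left: {1,4}→2  {3,4}→1
  3 left: {1,3,4}→3  {2,3,4}→1
  placing 0:z first → 4 extensions
  placing 1:c first → 1 extensions
total linear extensions = 5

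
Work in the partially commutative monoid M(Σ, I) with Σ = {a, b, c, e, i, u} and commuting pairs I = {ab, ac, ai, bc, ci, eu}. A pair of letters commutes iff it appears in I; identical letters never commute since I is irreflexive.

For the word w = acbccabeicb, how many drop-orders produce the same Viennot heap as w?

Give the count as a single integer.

630

piece 0:a — minimal
piece 1:c — minimal
piece 2:b — minimal
piece 3:c rests on {1:c}
piece 4:c rests on {3:c}
piece 5:a rests on {0:a}
piece 6:b rests on {2:b}
piece 7:e rests on {4:c, 5:a, 6:b}
piece 8:i rests on {7:e}
piece 9:c rests on {7:e}
piece 10:b rests on {8:i}
minimal pieces: {0:a, 1:c, 2:b}
ways to finish when only these pieces remain (= sum over removing one remaining piece with nothing left below it):
  1 left: {9}→1  {10}→1
  2 left: {8,10}→1  {9,10}→2
  3 left: {8,9,10}→3
  4 left: {7,8,9,10}→3
  5 left: {4,7,8,9,10}→3  {5,7,8,9,10}→3  {6,7,8,9,10}→3
  6 left: {0,5,7,8,9,10}→3  {2,6,7,8,9,10}→3  {3,4,7,8,9,10}→3  {4,5,7,8,9,10}→6  {4,6,7,8,9,10}→6  {5,6,7,8,9,10}→6
  7 left: {0,4,5,7,8,9,10}→9  {0,5,6,7,8,9,10}→9  {1,3,4,7,8,9,10}→3  {2,4,6,7,8,9,10}→9  {2,5,6,7,8,9,10}→9  {3,4,5,7,8,9,10}→9  {3,4,6,7,8,9,10}→9  {4,5,6,7,8,9,10}→18
  8 left: {0,2,5,6,7,8,9,10}→18  {0,3,4,5,7,8,9,10}→18  {0,4,5,6,7,8,9,10}→36  {1,3,4,5,7,8,9,10}→12  {1,3,4,6,7,8,9,10}→12  {2,3,4,6,7,8,9,10}→18  {2,4,5,6,7,8,9,10}→36  {3,4,5,6,7,8,9,10}→36
  9 left: {0,1,3,4,5,7,8,9,10}→30  {0,2,4,5,6,7,8,9,10}→90  {0,3,4,5,6,7,8,9,10}→90  {1,2,3,4,6,7,8,9,10}→30  {1,3,4,5,6,7,8,9,10}→60  {2,3,4,5,6,7,8,9,10}→90
  placing 0:a first → 180 extensions
  placing 1:c first → 270 extensions
  placing 2:b first → 180 extensions
total linear extensions = 630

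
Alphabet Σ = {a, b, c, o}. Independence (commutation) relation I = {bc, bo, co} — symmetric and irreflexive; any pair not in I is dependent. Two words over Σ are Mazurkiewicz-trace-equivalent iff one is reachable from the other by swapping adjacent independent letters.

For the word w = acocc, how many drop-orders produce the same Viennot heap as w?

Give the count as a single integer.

4

drop 0:a onto floor
drop 1:c onto {0:a}
drop 2:o onto {0:a}
drop 3:c onto {1:c}
drop 4:c onto {3:c}
ground layer = {0:a}
drop-orders for the pieces not yet dropped (sum over which currently-grounded one goes next):
  1 to go: {2} 1  {4} 1
  2 to go: {2,4} 2  {3,4} 1
  3 to go: {1,3,4} 1  {2,3,4} 3
  if 0:a drops first: 4 orders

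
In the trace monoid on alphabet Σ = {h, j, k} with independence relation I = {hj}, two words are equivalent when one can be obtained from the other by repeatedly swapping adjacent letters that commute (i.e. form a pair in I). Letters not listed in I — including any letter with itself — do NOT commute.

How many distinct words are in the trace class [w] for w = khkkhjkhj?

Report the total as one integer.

4

0(k) covers ∅
1(h) covers 0:k
2(k) covers 1:h
3(k) covers 2:k
4(h) covers 3:k
5(j) covers 3:k
6(k) covers 4:h, 5:j
7(h) covers 6:k
8(j) covers 6:k
floor of heap: 0:k
completions by unplaced set U, small U first (add the entries for U minus each lowest piece of U):
  |U|=1: {7}:1  {8}:1
  |U|=2: {7,8}:2
  |U|=3: {6,7,8}:2
  |U|=4: {4,6,7,8}:2  {5,6,7,8}:2
  |U|=5: {4,5,6,7,8}:4
  |U|=6: {3,4,5,6,7,8}:4
  |U|=7: {2,3,4,5,6,7,8}:4
  start at 0(k): 4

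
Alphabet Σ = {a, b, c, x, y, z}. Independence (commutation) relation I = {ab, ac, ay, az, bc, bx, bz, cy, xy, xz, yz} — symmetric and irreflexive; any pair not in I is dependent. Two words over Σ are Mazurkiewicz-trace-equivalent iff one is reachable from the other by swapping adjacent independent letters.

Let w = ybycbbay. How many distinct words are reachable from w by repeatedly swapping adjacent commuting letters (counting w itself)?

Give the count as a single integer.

56

drop 0:y onto floor
drop 1:b onto {0:y}
drop 2:y onto {1:b}
drop 3:c onto floor
drop 4:b onto {2:y}
drop 5:b onto {4:b}
drop 6:a onto floor
drop 7:y onto {5:b}
ground layer = {0:y, 3:c, 6:a}
drop-orders for the pieces not yet dropped (sum over which currently-grounded one goes next):
  1 to go: {3} 1  {6} 1  {7} 1
  2 to go: {3,6} 2  {3,7} 2  {5,7} 1  {6,7} 2
  3 to go: {3,5,7} 3  {3,6,7} 6  {4,5,7} 1  {5,6,7} 3
  4 to go: {2,4,5,7} 1  {3,4,5,7} 4  {3,5,6,7} 12  {4,5,6,7} 4
  5 to go: {1,2,4,5,7} 1  {2,3,4,5,7} 5  {2,4,5,6,7} 5  {3,4,5,6,7} 20
  6 to go: {0,1,2,4,5,7} 1  {1,2,3,4,5,7} 6  {1,2,4,5,6,7} 6  {2,3,4,5,6,7} 30
  if 0:y drops first: 42 orders
  if 3:c drops first: 7 orders
  if 6:a drops first: 7 orders
heap linearizations: 56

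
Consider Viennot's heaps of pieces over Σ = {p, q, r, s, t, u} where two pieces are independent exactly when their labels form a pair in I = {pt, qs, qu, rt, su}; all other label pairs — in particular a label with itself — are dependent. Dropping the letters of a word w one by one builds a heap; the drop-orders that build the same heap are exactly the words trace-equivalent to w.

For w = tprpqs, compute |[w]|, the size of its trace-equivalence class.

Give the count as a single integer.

0(t) covers ∅
1(p) covers ∅
2(r) covers 1:p
3(p) covers 2:r
4(q) covers 0:t, 3:p
5(s) covers 0:t, 3:p
floor of heap: 0:t, 1:p
completions by unplaced set U, small U first (add the entries for U minus each lowest piece of U):
  |U|=1: {4}:1  {5}:1
  |U|=2: {4,5}:2
  |U|=3: {0,4,5}:2  {3,4,5}:2
  |U|=4: {0,3,4,5}:4  {2,3,4,5}:2
  start at 0(t): 2
  start at 1(p): 6
sum over floor = 8

8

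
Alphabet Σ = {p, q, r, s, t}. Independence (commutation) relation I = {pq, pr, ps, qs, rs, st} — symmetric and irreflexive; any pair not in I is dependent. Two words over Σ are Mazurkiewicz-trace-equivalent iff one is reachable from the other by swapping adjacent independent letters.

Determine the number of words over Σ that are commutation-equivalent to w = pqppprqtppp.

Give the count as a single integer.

piece 0:p — minimal
piece 1:q — minimal
piece 2:p rests on {0:p}
piece 3:p rests on {2:p}
piece 4:p rests on {3:p}
piece 5:r rests on {1:q}
piece 6:q rests on {5:r}
piece 7:t rests on {4:p, 6:q}
piece 8:p rests on {7:t}
piece 9:p rests on {8:p}
piece 10:p rests on {9:p}
minimal pieces: {0:p, 1:q}
ways to finish when only these pieces remain (= sum over removing one remaining piece with nothing left below it):
  1 left: {10}→1
  2 left: {9,10}→1
  3 left: {8,9,10}→1
  4 left: {7,8,9,10}→1
  5 left: {4,7,8,9,10}→1  {6,7,8,9,10}→1
  6 left: {3,4,7,8,9,10}→1  {4,6,7,8,9,10}→2  {5,6,7,8,9,10}→1
  7 left: {1,5,6,7,8,9,10}→1  {2,3,4,7,8,9,10}→1  {3,4,6,7,8,9,10}→3  {4,5,6,7,8,9,10}→3
  8 left: {0,2,3,4,7,8,9,10}→1  {1,4,5,6,7,8,9,10}→4  {2,3,4,6,7,8,9,10}→4  {3,4,5,6,7,8,9,10}→6
  9 left: {0,2,3,4,6,7,8,9,10}→5  {1,3,4,5,6,7,8,9,10}→10  {2,3,4,5,6,7,8,9,10}→10
  placing 0:p first → 20 extensions
  placing 1:q first → 15 extensions
total linear extensions = 35

35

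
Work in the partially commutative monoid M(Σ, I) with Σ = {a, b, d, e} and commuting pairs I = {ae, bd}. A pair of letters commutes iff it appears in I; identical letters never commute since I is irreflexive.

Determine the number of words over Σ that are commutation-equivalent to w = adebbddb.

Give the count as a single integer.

0(a) covers ∅
1(d) covers 0:a
2(e) covers 1:d
3(b) covers 2:e
4(b) covers 3:b
5(d) covers 2:e
6(d) covers 5:d
7(b) covers 4:b
floor of heap: 0:a
completions by unplaced set U, small U first (add the entries for U minus each lowest piece of U):
  |U|=1: {6}:1  {7}:1
  |U|=2: {4,7}:1  {5,6}:1  {6,7}:2
  |U|=3: {3,4,7}:1  {4,6,7}:3  {5,6,7}:3
  |U|=4: {3,4,6,7}:4  {4,5,6,7}:6
  |U|=5: {3,4,5,6,7}:10
  |U|=6: {2,3,4,5,6,7}:10
  start at 0(a): 10

10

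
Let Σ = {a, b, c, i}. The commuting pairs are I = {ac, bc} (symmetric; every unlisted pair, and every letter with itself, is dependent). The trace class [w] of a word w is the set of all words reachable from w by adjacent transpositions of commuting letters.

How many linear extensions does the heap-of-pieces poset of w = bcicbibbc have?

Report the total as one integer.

piece 0:b — minimal
piece 1:c — minimal
piece 2:i rests on {0:b, 1:c}
piece 3:c rests on {2:i}
piece 4:b rests on {2:i}
piece 5:i rests on {3:c, 4:b}
piece 6:b rests on {5:i}
piece 7:b rests on {6:b}
piece 8:c rests on {5:i}
minimal pieces: {0:b, 1:c}
ways to finish when only these pieces remain (= sum over removing one remaining piece with nothing left below it):
  1 left: {7}→1  {8}→1
  2 left: {6,7}→1  {7,8}→2
  3 left: {6,7,8}→3
  4 left: {5,6,7,8}→3
  5 left: {3,5,6,7,8}→3  {4,5,6,7,8}→3
  6 left: {3,4,5,6,7,8}→6
  7 left: {2,3,4,5,6,7,8}→6
  placing 0:b first → 6 extensions
  placing 1:c first → 6 extensions
total linear extensions = 12

12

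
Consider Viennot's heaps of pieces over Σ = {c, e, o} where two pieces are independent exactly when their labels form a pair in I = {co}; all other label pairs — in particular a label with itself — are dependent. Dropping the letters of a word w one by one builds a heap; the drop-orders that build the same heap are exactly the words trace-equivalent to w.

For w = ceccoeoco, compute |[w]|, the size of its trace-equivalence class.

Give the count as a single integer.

0(c) covers ∅
1(e) covers 0:c
2(c) covers 1:e
3(c) covers 2:c
4(o) covers 1:e
5(e) covers 3:c, 4:o
6(o) covers 5:e
7(c) covers 5:e
8(o) covers 6:o
floor of heap: 0:c
completions by unplaced set U, small U first (add the entries for U minus each lowest piece of U):
  |U|=1: {7}:1  {8}:1
  |U|=2: {6,8}:1  {7,8}:2
  |U|=3: {6,7,8}:3
  |U|=4: {5,6,7,8}:3
  |U|=5: {3,5,6,7,8}:3  {4,5,6,7,8}:3
  |U|=6: {2,3,5,6,7,8}:3  {3,4,5,6,7,8}:6
  |U|=7: {2,3,4,5,6,7,8}:9
  start at 0(c): 9

9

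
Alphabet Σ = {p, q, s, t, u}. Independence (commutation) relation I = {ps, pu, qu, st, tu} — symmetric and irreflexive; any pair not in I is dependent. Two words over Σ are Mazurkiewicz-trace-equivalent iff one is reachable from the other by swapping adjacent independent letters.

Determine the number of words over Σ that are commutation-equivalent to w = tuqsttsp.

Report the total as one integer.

piece 0:t — minimal
piece 1:u — minimal
piece 2:q rests on {0:t}
piece 3:s rests on {1:u, 2:q}
piece 4:t rests on {2:q}
piece 5:t rests on {4:t}
piece 6:s rests on {3:s}
piece 7:p rests on {5:t}
minimal pieces: {0:t, 1:u}
ways to finish when only these pieces remain (= sum over removing one remaining piece with nothing left below it):
  1 left: {6}→1  {7}→1
  2 left: {3,6}→1  {5,7}→1  {6,7}→2
  3 left: {1,3,6}→1  {3,6,7}→3  {4,5,7}→1  {5,6,7}→3
  4 left: {1,3,6,7}→4  {3,5,6,7}→6  {4,5,6,7}→4
  5 left: {1,3,5,6,7}→10  {3,4,5,6,7}→10
  6 left: {1,3,4,5,6,7}→20  {2,3,4,5,6,7}→10
  placing 0:t first → 30 extensions
  placing 1:u first → 10 extensions
total linear extensions = 40

40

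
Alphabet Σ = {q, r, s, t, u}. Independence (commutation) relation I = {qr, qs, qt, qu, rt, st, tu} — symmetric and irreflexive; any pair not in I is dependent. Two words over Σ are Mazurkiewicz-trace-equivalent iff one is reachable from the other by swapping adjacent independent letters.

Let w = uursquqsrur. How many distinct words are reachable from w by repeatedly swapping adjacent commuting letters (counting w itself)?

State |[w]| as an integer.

#0=u has no predecessor
#1=u depends on [0:u]
#2=r depends on [1:u]
#3=s depends on [2:r]
#4=q has no predecessor
#5=u depends on [3:s]
#6=q depends on [4:q]
#7=s depends on [5:u]
#8=r depends on [7:s]
#9=u depends on [8:r]
#10=r depends on [9:u]
sources: [0:u, 4:q]
N(rest) = Σ N(rest − s) over sources s of rest; N(one piece) = 1:
  size 1 → [6]=1  [10]=1
  size 2 → [4,6]=1  [6,10]=2  [9,10]=1
  size 3 → [4,6,10]=3  [6,9,10]=3  [8,9,10]=1
  size 4 → [4,6,9,10]=6  [6,8,9,10]=4  [7,8,9,10]=1
  size 5 → [4,6,8,9,10]=10  [5,7,8,9,10]=1  [6,7,8,9,10]=5
  size 6 → [3,5,7,8,9,10]=1  [4,6,7,8,9,10]=15  [5,6,7,8,9,10]=6
  size 7 → [2,3,5,7,8,9,10]=1  [3,5,6,7,8,9,10]=7  [4,5,6,7,8,9,10]=21
  size 8 → [1,2,3,5,7,8,9,10]=1  [2,3,5,6,7,8,9,10]=8  [3,4,5,6,7,8,9,10]=28
  size 9 → [0,1,2,3,5,7,8,9,10]=1  [1,2,3,5,6,7,8,9,10]=9  [2,3,4,5,6,7,8,9,10]=36
  first=0(u) contributes 45
  first=4(q) contributes 10
|[w]| = 55

55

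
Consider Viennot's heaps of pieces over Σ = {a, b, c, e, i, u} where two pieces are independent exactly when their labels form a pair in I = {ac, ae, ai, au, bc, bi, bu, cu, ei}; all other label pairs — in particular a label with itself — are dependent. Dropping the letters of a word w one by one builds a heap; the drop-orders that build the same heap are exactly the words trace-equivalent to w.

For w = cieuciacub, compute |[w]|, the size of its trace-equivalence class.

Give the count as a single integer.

324

piece 0:c — minimal
piece 1:i rests on {0:c}
piece 2:e rests on {0:c}
piece 3:u rests on {1:i, 2:e}
piece 4:c rests on {1:i, 2:e}
piece 5:i rests on {3:u, 4:c}
piece 6:a — minimal
piece 7:c rests on {5:i}
piece 8:u rests on {5:i}
piece 9:b rests on {2:e, 6:a}
minimal pieces: {0:c, 6:a}
ways to finish when only these pieces remain (= sum over removing one remaining piece with nothing left below it):
  1 left: {7}→1  {8}→1  {9}→1
  2 left: {6,9}→1  {7,8}→2  {7,9}→2  {8,9}→2
  3 left: {5,7,8}→2  {6,7,9}→3  {6,8,9}→3  {7,8,9}→6
  4 left: {3,5,7,8}→2  {4,5,7,8}→2  {5,7,8,9}→8  {6,7,8,9}→12
  5 left: {3,4,5,7,8}→4  {3,5,7,8,9}→10  {4,5,7,8,9}→10  {5,6,7,8,9}→20
  6 left: {1,3,4,5,7,8}→4  {3,4,5,7,8,9}→24  {3,5,6,7,8,9}→30  {4,5,6,7,8,9}→30
  7 left: {1,3,4,5,7,8,9}→28  {2,3,4,5,7,8,9}→24  {3,4,5,6,7,8,9}→84
  8 left: {1,2,3,4,5,7,8,9}→52  {1,3,4,5,6,7,8,9}→112  {2,3,4,5,6,7,8,9}→108
  placing 0:c first → 272 extensions
  placing 6:a first → 52 extensions
total linear extensions = 324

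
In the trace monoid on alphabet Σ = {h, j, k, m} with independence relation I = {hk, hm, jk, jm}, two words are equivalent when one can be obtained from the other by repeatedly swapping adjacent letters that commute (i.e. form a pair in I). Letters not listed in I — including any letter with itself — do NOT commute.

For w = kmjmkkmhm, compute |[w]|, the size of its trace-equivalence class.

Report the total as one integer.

0(k) covers ∅
1(m) covers 0:k
2(j) covers ∅
3(m) covers 1:m
4(k) covers 3:m
5(k) covers 4:k
6(m) covers 5:k
7(h) covers 2:j
8(m) covers 6:m
floor of heap: 0:k, 2:j
completions by unplaced set U, small U first (add the entries for U minus each lowest piece of U):
  |U|=1: {7}:1  {8}:1
  |U|=2: {2,7}:1  {6,8}:1  {7,8}:2
  |U|=3: {2,7,8}:3  {5,6,8}:1  {6,7,8}:3
  |U|=4: {2,6,7,8}:6  {4,5,6,8}:1  {5,6,7,8}:4
  |U|=5: {2,5,6,7,8}:10  {3,4,5,6,8}:1  {4,5,6,7,8}:5
  |U|=6: {1,3,4,5,6,8}:1  {2,4,5,6,7,8}:15  {3,4,5,6,7,8}:6
  |U|=7: {0,1,3,4,5,6,8}:1  {1,3,4,5,6,7,8}:7  {2,3,4,5,6,7,8}:21
  start at 0(k): 28
  start at 2(j): 8
sum over floor = 36

36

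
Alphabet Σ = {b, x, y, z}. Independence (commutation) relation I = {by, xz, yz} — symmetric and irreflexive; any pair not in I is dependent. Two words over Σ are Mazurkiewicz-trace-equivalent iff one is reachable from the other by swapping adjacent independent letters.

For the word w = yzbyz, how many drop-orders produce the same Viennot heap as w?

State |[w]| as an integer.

10

0(y) covers ∅
1(z) covers ∅
2(b) covers 1:z
3(y) covers 0:y
4(z) covers 2:b
floor of heap: 0:y, 1:z
completions by unplaced set U, small U first (add the entries for U minus each lowest piece of U):
  |U|=1: {3}:1  {4}:1
  |U|=2: {0,3}:1  {2,4}:1  {3,4}:2
  |U|=3: {0,3,4}:3  {1,2,4}:1  {2,3,4}:3
  start at 0(y): 4
  start at 1(z): 6
sum over floor = 10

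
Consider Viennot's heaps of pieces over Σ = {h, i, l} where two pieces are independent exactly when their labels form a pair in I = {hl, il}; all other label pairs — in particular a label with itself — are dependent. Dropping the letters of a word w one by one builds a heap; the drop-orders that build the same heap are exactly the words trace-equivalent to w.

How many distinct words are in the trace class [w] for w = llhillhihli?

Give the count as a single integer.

piece 0:l — minimal
piece 1:l rests on {0:l}
piece 2:h — minimal
piece 3:i rests on {2:h}
piece 4:l rests on {1:l}
piece 5:l rests on {4:l}
piece 6:h rests on {3:i}
piece 7:i rests on {6:h}
piece 8:h rests on {7:i}
piece 9:l rests on {5:l}
piece 10:i rests on {8:h}
minimal pieces: {0:l, 2:h}
ways to finish when only these pieces remain (= sum over removing one remaining piece with nothing left below it):
  1 left: {9}→1  {10}→1
  2 left: {5,9}→1  {8,10}→1  {9,10}→2
  3 left: {4,5,9}→1  {5,9,10}→3  {7,8,10}→1  {8,9,10}→3
  4 left: {1,4,5,9}→1  {4,5,9,10}→4  {5,8,9,10}→6  {6,7,8,10}→1  {7,8,9,10}→4
  5 left: {0,1,4,5,9}→1  {1,4,5,9,10}→5  {3,6,7,8,10}→1  {4,5,8,9,10}→10  {5,7,8,9,10}→10  {6,7,8,9,10}→5
  6 left: {0,1,4,5,9,10}→6  {1,4,5,8,9,10}→15  {2,3,6,7,8,10}→1  {3,6,7,8,9,10}→6  {4,5,7,8,9,10}→20  {5,6,7,8,9,10}→15
  7 left: {0,1,4,5,8,9,10}→21  {1,4,5,7,8,9,10}→35  {2,3,6,7,8,9,10}→7  {3,5,6,7,8,9,10}→21  {4,5,6,7,8,9,10}→35
  8 left: {0,1,4,5,7,8,9,10}→56  {1,4,5,6,7,8,9,10}→70  {2,3,5,6,7,8,9,10}→28  {3,4,5,6,7,8,9,10}→56
  9 left: {0,1,4,5,6,7,8,9,10}→126  {1,3,4,5,6,7,8,9,10}→126  {2,3,4,5,6,7,8,9,10}→84
  placing 0:l first → 210 extensions
  placing 2:h first → 252 extensions
total linear extensions = 462

462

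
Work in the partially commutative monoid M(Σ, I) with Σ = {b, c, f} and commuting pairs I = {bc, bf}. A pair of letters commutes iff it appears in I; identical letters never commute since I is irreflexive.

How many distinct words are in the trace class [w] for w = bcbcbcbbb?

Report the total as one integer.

84

0(b) covers ∅
1(c) covers ∅
2(b) covers 0:b
3(c) covers 1:c
4(b) covers 2:b
5(c) covers 3:c
6(b) covers 4:b
7(b) covers 6:b
8(b) covers 7:b
floor of heap: 0:b, 1:c
completions by unplaced set U, small U first (add the entries for U minus each lowest piece of U):
  |U|=1: {5}:1  {8}:1
  |U|=2: {3,5}:1  {5,8}:2  {7,8}:1
  |U|=3: {1,3,5}:1  {3,5,8}:3  {5,7,8}:3  {6,7,8}:1
  |U|=4: {1,3,5,8}:4  {3,5,7,8}:6  {4,6,7,8}:1  {5,6,7,8}:4
  |U|=5: {1,3,5,7,8}:10  {2,4,6,7,8}:1  {3,5,6,7,8}:10  {4,5,6,7,8}:5
  |U|=6: {0,2,4,6,7,8}:1  {1,3,5,6,7,8}:20  {2,4,5,6,7,8}:6  {3,4,5,6,7,8}:15
  |U|=7: {0,2,4,5,6,7,8}:7  {1,3,4,5,6,7,8}:35  {2,3,4,5,6,7,8}:21
  start at 0(b): 56
  start at 1(c): 28
sum over floor = 84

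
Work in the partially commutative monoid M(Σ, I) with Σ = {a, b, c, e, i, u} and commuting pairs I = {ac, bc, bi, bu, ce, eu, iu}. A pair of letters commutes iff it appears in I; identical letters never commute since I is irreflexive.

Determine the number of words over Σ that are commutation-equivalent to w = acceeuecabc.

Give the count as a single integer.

343

#0=a has no predecessor
#1=c has no predecessor
#2=c depends on [1:c]
#3=e depends on [0:a]
#4=e depends on [3:e]
#5=u depends on [0:a, 2:c]
#6=e depends on [4:e]
#7=c depends on [5:u]
#8=a depends on [5:u, 6:e]
#9=b depends on [8:a]
#10=c depends on [7:c]
sources: [0:a, 1:c]
N(rest) = Σ N(rest − s) over sources s of rest; N(one piece) = 1:
  size 1 → [9]=1  [10]=1
  size 2 → [7,10]=1  [8,9]=1  [9,10]=2
  size 3 → [6,8,9]=1  [7,9,10]=3  [8,9,10]=3
  size 4 → [4,6,8,9]=1  [6,8,9,10]=4  [7,8,9,10]=6
  size 5 → [3,4,6,8,9]=1  [4,6,8,9,10]=5  [5,7,8,9,10]=6  [6,7,8,9,10]=10
  size 6 → [2,5,7,8,9,10]=6  [3,4,6,8,9,10]=6  [4,6,7,8,9,10]=15  [5,6,7,8,9,10]=16
  size 7 → [1,2,5,7,8,9,10]=6  [2,5,6,7,8,9,10]=22  [3,4,6,7,8,9,10]=21  [4,5,6,7,8,9,10]=31
  size 8 → [1,2,5,6,7,8,9,10]=28  [2,4,5,6,7,8,9,10]=53  [3,4,5,6,7,8,9,10]=52
  size 9 → [0,3,4,5,6,7,8,9,10]=52  [1,2,4,5,6,7,8,9,10]=81  [2,3,4,5,6,7,8,9,10]=105
  first=0(a) contributes 186
  first=1(c) contributes 157
|[w]| = 343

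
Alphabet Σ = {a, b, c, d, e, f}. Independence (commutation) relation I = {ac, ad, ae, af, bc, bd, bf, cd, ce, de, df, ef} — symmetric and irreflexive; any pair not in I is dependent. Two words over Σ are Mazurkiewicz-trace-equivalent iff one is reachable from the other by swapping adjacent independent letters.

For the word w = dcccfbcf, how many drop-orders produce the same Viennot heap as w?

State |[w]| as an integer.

0(d) covers ∅
1(c) covers ∅
2(c) covers 1:c
3(c) covers 2:c
4(f) covers 3:c
5(b) covers ∅
6(c) covers 4:f
7(f) covers 6:c
floor of heap: 0:d, 1:c, 5:b
completions by unplaced set U, small U first (add the entries for U minus each lowest piece of U):
  |U|=1: {0}:1  {5}:1  {7}:1
  |U|=2: {0,5}:2  {0,7}:2  {5,7}:2  {6,7}:1
  |U|=3: {0,5,7}:6  {0,6,7}:3  {4,6,7}:1  {5,6,7}:3
  |U|=4: {0,4,6,7}:4  {0,5,6,7}:12  {3,4,6,7}:1  {4,5,6,7}:4
  |U|=5: {0,3,4,6,7}:5  {0,4,5,6,7}:20  {2,3,4,6,7}:1  {3,4,5,6,7}:5
  |U|=6: {0,2,3,4,6,7}:6  {0,3,4,5,6,7}:30  {1,2,3,4,6,7}:1  {2,3,4,5,6,7}:6
  start at 0(d): 7
  start at 1(c): 42
  start at 5(b): 7
sum over floor = 56

56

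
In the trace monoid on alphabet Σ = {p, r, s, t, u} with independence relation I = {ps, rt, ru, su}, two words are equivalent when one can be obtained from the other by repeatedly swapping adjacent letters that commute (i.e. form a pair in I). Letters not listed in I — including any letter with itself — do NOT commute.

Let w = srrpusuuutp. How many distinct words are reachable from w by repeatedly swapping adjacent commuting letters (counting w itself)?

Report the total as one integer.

0(s) covers ∅
1(r) covers 0:s
2(r) covers 1:r
3(p) covers 2:r
4(u) covers 3:p
5(s) covers 2:r
6(u) covers 4:u
7(u) covers 6:u
8(u) covers 7:u
9(t) covers 5:s, 8:u
10(p) covers 9:t
floor of heap: 0:s
completions by unplaced set U, small U first (add the entries for U minus each lowest piece of U):
  |U|=1: {10}:1
  |U|=2: {9,10}:1
  |U|=3: {5,9,10}:1  {8,9,10}:1
  |U|=4: {5,8,9,10}:2  {7,8,9,10}:1
  |U|=5: {5,7,8,9,10}:3  {6,7,8,9,10}:1
  |U|=6: {4,6,7,8,9,10}:1  {5,6,7,8,9,10}:4
  |U|=7: {3,4,6,7,8,9,10}:1  {4,5,6,7,8,9,10}:5
  |U|=8: {3,4,5,6,7,8,9,10}:6
  |U|=9: {2,3,4,5,6,7,8,9,10}:6
  start at 0(s): 6

6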